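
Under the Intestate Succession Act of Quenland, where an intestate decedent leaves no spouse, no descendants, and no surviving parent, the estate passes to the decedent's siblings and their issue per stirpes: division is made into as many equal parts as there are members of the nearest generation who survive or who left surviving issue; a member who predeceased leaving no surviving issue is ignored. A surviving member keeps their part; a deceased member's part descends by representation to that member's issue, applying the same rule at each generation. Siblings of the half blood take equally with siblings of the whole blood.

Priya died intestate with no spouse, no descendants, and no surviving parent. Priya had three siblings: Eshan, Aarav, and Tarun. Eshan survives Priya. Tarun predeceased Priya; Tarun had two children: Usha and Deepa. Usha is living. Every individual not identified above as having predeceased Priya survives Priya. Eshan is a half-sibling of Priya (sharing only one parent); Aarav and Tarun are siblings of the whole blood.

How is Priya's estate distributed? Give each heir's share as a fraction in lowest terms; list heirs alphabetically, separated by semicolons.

No spouse, descendants, or parent survives, so the estate passes to Priya's siblings per stirpes.
Half-blood and whole-blood siblings take equally under the stated rule.
The estate is divided into 3 equal shares of 1/3 among Eshan, Aarav, Tarun.
Eshan is living and takes 1/3.
Aarav is living and takes 1/3.
Tarun predeceased; the 1/3 allotted to Tarun's branch passes to Tarun's issue by representation.
The 1/3 is divided into 2 equal shares of 1/6 among Usha, Deepa.
Usha is living and takes 1/6.
Deepa is living and takes 1/6.

Aarav 1/3; Deepa 1/6; Eshan 1/3; Usha 1/6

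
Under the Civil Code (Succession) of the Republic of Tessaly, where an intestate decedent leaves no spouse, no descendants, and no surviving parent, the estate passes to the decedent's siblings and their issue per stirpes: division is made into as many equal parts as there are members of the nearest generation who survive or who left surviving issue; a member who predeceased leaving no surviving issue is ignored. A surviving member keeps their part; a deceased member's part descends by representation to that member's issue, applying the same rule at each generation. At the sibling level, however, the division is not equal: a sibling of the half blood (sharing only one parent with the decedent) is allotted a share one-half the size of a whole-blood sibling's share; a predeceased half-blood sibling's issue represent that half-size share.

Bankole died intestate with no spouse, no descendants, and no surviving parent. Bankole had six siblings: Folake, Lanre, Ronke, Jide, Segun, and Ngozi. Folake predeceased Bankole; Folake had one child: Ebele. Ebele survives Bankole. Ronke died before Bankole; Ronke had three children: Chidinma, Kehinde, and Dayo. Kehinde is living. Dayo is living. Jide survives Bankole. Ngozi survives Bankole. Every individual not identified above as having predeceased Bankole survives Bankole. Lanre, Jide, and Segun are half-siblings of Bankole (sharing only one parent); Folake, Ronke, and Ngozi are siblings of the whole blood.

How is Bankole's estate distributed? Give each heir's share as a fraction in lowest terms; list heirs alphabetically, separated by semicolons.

Chidinma 2/27; Dayo 2/27; Ebele 2/9; Jide 1/9; Kehinde 2/27; Lanre 1/9; Ngozi 2/9; Segun 1/9

No spouse, descendants, or parent survives, so the estate passes to Bankole's siblings per stirpes.
Half-blood siblings count for one-half the weight of whole-blood siblings at the initial division.
Dividing 1 in proportion to weights (total weight 9/2): Folake (weight 1) → 2/9; Lanre (weight 1/2) → 1/9; Ronke (weight 1) → 2/9; Jide (weight 1/2) → 1/9; Segun (weight 1/2) → 1/9; Ngozi (weight 1) → 2/9.
Folake predeceased; the 2/9 allotted to Folake's branch passes to Folake's issue by representation.
Ebele is the sole taker at this level and receives the full 2/9.
Lanre is living and takes 1/9.
Ronke predeceased; the 2/9 allotted to Ronke's branch passes to Ronke's issue by representation.
The 2/9 is divided into 3 equal shares of 2/27 among Chidinma, Kehinde, Dayo.
Chidinma is living and takes 2/27.
Kehinde is living and takes 2/27.
Dayo is living and takes 2/27.
Jide is living and takes 1/9.
Segun is living and takes 1/9.
Ngozi is living and takes 2/9.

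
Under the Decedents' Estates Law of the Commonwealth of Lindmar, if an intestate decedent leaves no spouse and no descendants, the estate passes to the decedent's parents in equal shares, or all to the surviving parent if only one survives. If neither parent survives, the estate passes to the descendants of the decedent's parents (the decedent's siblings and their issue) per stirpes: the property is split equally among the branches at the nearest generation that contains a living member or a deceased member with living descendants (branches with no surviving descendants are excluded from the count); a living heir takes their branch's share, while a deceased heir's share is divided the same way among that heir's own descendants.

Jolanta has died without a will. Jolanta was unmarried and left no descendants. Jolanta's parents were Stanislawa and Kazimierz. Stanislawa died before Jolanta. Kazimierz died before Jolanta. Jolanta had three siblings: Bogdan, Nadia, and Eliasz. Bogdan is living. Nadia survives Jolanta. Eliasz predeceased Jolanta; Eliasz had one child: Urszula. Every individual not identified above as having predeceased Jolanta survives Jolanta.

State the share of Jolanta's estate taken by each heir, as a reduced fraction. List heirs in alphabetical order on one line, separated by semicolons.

Neither parent survives and there are no descendants, so the estate passes to Jolanta's siblings and their issue per stirpes.
The estate is divided into 3 equal shares of 1/3 among Bogdan, Nadia, Eliasz.
Bogdan is living and takes 1/3.
Nadia is living and takes 1/3.
Eliasz predeceased; the 1/3 allotted to Eliasz's branch passes to Eliasz's issue by representation.
Urszula is the sole taker at this level and receives the full 1/3.

Bogdan 1/3; Nadia 1/3; Urszula 1/3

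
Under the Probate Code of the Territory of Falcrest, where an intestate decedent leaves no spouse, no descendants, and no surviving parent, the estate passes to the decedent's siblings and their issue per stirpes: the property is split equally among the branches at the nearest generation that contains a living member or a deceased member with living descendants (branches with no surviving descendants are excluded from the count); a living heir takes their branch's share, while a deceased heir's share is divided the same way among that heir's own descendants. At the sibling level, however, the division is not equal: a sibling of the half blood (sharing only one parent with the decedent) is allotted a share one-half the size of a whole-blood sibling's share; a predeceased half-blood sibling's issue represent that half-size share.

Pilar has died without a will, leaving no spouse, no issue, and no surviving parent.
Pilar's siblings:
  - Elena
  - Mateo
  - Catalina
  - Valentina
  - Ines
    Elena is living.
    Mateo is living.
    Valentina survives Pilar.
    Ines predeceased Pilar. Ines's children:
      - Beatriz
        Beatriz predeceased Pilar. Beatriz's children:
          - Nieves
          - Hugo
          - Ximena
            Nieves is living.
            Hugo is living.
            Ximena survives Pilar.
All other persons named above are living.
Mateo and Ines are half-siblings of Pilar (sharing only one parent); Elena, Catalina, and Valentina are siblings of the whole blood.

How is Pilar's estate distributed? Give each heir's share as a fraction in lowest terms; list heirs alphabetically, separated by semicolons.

No spouse, descendants, or parent survives, so the estate passes to Pilar's siblings per stirpes.
Half-blood siblings count for one-half the weight of whole-blood siblings at the initial division.
Dividing 1 in proportion to weights (total weight 4): Elena (weight 1) → 1/4; Mateo (weight 1/2) → 1/8; Catalina (weight 1) → 1/4; Valentina (weight 1) → 1/4; Ines (weight 1/2) → 1/8.
Elena is living and takes 1/4.
Mateo is living and takes 1/8.
Catalina is living and takes 1/4.
Valentina is living and takes 1/4.
Ines predeceased; the 1/8 allotted to Ines's branch passes to Ines's issue by representation.
Beatriz's line is the sole branch at this level, so the full 1/8 passes to Beatriz's issue by representation.
The 1/8 is divided into 3 equal shares of 1/24 among Nieves, Hugo, Ximena.
Nieves is living and takes 1/24.
Hugo is living and takes 1/24.
Ximena is living and takes 1/24.

Catalina 1/4; Elena 1/4; Hugo 1/24; Mateo 1/8; Nieves 1/24; Valentina 1/4; Ximena 1/24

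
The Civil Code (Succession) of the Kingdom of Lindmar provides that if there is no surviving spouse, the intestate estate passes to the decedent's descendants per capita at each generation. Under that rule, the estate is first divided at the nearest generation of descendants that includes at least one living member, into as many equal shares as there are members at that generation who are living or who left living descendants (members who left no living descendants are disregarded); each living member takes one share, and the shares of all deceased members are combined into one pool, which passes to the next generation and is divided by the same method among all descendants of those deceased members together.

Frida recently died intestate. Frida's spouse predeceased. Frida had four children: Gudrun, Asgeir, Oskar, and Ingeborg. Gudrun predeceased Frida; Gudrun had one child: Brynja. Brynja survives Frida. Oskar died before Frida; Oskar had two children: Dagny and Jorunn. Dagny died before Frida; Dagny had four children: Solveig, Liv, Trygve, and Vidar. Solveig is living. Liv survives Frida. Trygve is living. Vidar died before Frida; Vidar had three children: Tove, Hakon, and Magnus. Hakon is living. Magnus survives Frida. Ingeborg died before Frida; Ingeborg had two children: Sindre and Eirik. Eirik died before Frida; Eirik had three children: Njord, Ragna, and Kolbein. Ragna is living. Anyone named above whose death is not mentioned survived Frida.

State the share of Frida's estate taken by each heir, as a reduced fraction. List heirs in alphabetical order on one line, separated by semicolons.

Asgeir 1/4; Brynja 3/20; Hakon 1/70; Jorunn 3/20; Kolbein 3/70; Liv 3/70; Magnus 1/70; Njord 3/70; Ragna 3/70; Sindre 3/20; Solveig 3/70; Tove 1/70; Trygve 3/70

There is no surviving spouse, so the entire estate passes to Frida's descendants per capita at each generation.
At generation 1 (Gudrun, Asgeir, Oskar, Ingeborg) there are 4 shares of (1)/4 = 1/4 each.
Living: Asgeir — each takes 1/4.
Deceased: Gudrun, Oskar, and Ingeborg. Their combined 3/4 is pooled and carried to generation 2.
At generation 2 (Brynja, Dagny, Jorunn, Sindre, Eirik) there are 5 shares of (3/4)/5 = 3/20 each.
Living: Brynja, Jorunn, and Sindre — each takes 3/20.
Deceased: Dagny and Eirik. Their combined 3/10 is pooled and carried to generation 3.
At generation 3 (Solveig, Liv, Trygve, Vidar, Njord, Ragna, Kolbein) there are 7 shares of (3/10)/7 = 3/70 each.
Living: Solveig, Liv, Trygve, Njord, Ragna, and Kolbein — each takes 3/70.
Deceased: Vidar. That 3/70 share is carried to generation 4.
At generation 4 (Tove, Hakon, Magnus) there are 3 shares of (3/70)/3 = 1/70 each.
Living: Tove, Hakon, and Magnus — each takes 1/70.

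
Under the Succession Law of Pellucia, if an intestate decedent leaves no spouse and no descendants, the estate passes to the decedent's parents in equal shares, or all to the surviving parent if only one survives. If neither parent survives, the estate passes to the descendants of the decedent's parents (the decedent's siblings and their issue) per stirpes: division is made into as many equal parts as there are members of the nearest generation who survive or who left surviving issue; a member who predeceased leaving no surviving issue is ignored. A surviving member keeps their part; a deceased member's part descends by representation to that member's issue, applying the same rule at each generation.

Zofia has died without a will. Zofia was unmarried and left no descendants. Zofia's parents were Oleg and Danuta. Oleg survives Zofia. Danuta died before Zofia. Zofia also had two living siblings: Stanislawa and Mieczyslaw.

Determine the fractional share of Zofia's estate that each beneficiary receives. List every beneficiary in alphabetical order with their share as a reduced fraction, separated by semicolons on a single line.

Oleg 1

Only one parent, Oleg, survives, so Oleg takes the entire estate. The siblings take nothing because a surviving parent has priority.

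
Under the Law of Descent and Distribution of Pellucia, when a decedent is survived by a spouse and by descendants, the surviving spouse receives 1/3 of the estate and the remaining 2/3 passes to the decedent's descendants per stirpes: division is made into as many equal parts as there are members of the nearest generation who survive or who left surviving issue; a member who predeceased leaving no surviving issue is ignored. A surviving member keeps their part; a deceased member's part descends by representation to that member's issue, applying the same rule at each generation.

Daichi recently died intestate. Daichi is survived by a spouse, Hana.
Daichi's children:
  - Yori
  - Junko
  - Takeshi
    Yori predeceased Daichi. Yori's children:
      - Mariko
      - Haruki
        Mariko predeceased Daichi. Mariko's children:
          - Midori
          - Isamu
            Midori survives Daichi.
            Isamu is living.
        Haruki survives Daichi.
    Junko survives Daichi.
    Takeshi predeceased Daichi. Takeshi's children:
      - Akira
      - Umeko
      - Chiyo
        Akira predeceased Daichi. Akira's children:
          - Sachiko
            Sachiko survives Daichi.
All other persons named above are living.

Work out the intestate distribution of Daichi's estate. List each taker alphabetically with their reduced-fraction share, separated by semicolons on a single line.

Hana, as surviving spouse, takes 1/3.
The remaining 2/3 passes to Daichi's descendants per stirpes.
The 2/3 is divided into 3 equal shares of 2/9 among Yori, Junko, Takeshi.
Yori predeceased; the 2/9 allotted to Yori's branch passes to Yori's issue by representation.
The 2/9 is divided into 2 equal shares of 1/9 among Mariko, Haruki.
Mariko predeceased; the 1/9 allotted to Mariko's branch passes to Mariko's issue by representation.
The 1/9 is divided into 2 equal shares of 1/18 among Midori, Isamu.
Midori is living and takes 1/18.
Isamu is living and takes 1/18.
Haruki is living and takes 1/9.
Junko is living and takes 2/9.
Takeshi predeceased; the 2/9 allotted to Takeshi's branch passes to Takeshi's issue by representation.
The 2/9 is divided into 3 equal shares of 2/27 among Akira, Umeko, Chiyo.
Akira predeceased; the 2/27 allotted to Akira's branch passes to Akira's issue by representation.
Sachiko is the sole taker at this level and receives the full 2/27.
Umeko is living and takes 2/27.
Chiyo is living and takes 2/27.

Chiyo 2/27; Hana 1/3; Haruki 1/9; Isamu 1/18; Junko 2/9; Midori 1/18; Sachiko 2/27; Umeko 2/27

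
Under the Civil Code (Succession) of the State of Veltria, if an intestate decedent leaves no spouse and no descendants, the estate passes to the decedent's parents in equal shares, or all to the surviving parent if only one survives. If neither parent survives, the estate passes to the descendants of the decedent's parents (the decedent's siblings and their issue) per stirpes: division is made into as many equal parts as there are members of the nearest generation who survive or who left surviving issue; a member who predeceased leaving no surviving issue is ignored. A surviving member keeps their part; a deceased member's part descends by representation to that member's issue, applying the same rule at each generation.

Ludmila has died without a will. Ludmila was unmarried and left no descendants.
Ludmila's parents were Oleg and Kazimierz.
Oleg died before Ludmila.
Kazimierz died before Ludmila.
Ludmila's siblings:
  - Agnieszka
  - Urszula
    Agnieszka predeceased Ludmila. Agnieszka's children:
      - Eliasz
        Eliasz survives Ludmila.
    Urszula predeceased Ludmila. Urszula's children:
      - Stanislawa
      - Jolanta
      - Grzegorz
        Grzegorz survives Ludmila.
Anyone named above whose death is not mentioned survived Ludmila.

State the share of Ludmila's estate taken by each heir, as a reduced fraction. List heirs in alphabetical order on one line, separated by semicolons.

Eliasz 1/2; Grzegorz 1/6; Jolanta 1/6; Stanislawa 1/6

Neither parent survives and there are no descendants, so the estate passes to Ludmila's siblings and their issue per stirpes.
The estate is divided into 2 equal shares of 1/2 among Agnieszka, Urszula.
Agnieszka predeceased; the 1/2 allotted to Agnieszka's branch passes to Agnieszka's issue by representation.
Eliasz is the sole taker at this level and receives the full 1/2.
Urszula predeceased; the 1/2 allotted to Urszula's branch passes to Urszula's issue by representation.
The 1/2 is divided into 3 equal shares of 1/6 among Stanislawa, Jolanta, Grzegorz.
Stanislawa is living and takes 1/6.
Jolanta is living and takes 1/6.
Grzegorz is living and takes 1/6.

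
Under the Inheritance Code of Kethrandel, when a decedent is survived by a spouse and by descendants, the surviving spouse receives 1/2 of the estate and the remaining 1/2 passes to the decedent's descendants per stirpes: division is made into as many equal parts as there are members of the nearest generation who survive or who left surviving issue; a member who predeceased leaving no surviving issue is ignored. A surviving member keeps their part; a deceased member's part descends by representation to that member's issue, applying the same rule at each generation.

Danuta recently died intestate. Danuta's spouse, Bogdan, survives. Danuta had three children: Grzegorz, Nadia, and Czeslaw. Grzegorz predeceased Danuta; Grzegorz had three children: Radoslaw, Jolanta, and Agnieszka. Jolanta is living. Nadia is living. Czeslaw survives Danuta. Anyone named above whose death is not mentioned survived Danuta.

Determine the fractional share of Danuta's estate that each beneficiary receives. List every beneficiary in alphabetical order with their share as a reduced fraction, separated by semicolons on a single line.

Bogdan, as surviving spouse, takes 1/2.
The remaining 1/2 passes to Danuta's descendants per stirpes.
The 1/2 is divided into 3 equal shares of 1/6 among Grzegorz, Nadia, Czeslaw.
Grzegorz predeceased; the 1/6 allotted to Grzegorz's branch passes to Grzegorz's issue by representation.
The 1/6 is divided into 3 equal shares of 1/18 among Radoslaw, Jolanta, Agnieszka.
Radoslaw is living and takes 1/18.
Jolanta is living and takes 1/18.
Agnieszka is living and takes 1/18.
Nadia is living and takes 1/6.
Czeslaw is living and takes 1/6.

Agnieszka 1/18; Bogdan 1/2; Czeslaw 1/6; Jolanta 1/18; Nadia 1/6; Radoslaw 1/18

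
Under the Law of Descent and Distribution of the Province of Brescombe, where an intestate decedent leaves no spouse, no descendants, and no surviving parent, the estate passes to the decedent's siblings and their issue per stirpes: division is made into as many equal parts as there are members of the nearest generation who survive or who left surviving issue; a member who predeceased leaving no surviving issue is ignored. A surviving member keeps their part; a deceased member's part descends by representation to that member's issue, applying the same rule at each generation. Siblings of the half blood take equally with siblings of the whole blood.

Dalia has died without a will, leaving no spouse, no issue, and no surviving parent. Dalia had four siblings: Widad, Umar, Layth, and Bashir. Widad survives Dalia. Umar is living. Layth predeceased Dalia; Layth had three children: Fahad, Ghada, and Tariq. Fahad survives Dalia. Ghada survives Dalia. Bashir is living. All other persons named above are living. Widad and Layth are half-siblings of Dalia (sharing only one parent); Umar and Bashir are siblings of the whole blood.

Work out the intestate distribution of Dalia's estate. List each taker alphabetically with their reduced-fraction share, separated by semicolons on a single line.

Bashir 1/4; Fahad 1/12; Ghada 1/12; Tariq 1/12; Umar 1/4; Widad 1/4

No spouse, descendants, or parent survives, so the estate passes to Dalia's siblings per stirpes.
Half-blood and whole-blood siblings take equally under the stated rule.
The estate is divided into 4 equal shares of 1/4 among Widad, Umar, Layth, Bashir.
Widad is living and takes 1/4.
Umar is living and takes 1/4.
Layth predeceased; the 1/4 allotted to Layth's branch passes to Layth's issue by representation.
The 1/4 is divided into 3 equal shares of 1/12 among Fahad, Ghada, Tariq.
Fahad is living and takes 1/12.
Ghada is living and takes 1/12.
Tariq is living and takes 1/12.
Bashir is living and takes 1/4.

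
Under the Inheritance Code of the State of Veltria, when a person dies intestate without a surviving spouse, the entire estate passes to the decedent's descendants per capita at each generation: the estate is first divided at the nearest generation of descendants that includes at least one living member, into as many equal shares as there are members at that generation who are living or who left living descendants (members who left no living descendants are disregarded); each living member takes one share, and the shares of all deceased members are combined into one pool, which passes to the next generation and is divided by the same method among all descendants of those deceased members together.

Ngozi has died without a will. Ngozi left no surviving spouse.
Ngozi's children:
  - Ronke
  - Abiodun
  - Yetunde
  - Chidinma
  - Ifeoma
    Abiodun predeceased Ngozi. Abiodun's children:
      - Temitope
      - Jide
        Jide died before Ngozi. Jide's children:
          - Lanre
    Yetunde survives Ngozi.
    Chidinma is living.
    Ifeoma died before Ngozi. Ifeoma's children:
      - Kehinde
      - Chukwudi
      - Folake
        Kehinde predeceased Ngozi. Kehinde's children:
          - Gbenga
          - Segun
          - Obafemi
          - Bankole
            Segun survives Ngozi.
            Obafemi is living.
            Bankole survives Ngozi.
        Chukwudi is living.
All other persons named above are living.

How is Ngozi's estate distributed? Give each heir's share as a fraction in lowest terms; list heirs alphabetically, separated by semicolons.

There is no surviving spouse, so the entire estate passes to Ngozi's descendants per capita at each generation.
At generation 1 (Ronke, Abiodun, Yetunde, Chidinma, Ifeoma) there are 5 shares of (1)/5 = 1/5 each.
Living: Ronke, Yetunde, and Chidinma — each takes 1/5.
Deceased: Abiodun and Ifeoma. Their combined 2/5 is pooled and carried to generation 2.
At generation 2 (Temitope, Jide, Kehinde, Chukwudi, Folake) there are 5 shares of (2/5)/5 = 2/25 each.
Living: Temitope, Chukwudi, and Folake — each takes 2/25.
Deceased: Jide and Kehinde. Their combined 4/25 is pooled and carried to generation 3.
At generation 3 (Lanre, Gbenga, Segun, Obafemi, Bankole) there are 5 shares of (4/25)/5 = 4/125 each.
Living: Lanre, Gbenga, Segun, Obafemi, and Bankole — each takes 4/125.

Bankole 4/125; Chidinma 1/5; Chukwudi 2/25; Folake 2/25; Gbenga 4/125; Lanre 4/125; Obafemi 4/125; Ronke 1/5; Segun 4/125; Temitope 2/25; Yetunde 1/5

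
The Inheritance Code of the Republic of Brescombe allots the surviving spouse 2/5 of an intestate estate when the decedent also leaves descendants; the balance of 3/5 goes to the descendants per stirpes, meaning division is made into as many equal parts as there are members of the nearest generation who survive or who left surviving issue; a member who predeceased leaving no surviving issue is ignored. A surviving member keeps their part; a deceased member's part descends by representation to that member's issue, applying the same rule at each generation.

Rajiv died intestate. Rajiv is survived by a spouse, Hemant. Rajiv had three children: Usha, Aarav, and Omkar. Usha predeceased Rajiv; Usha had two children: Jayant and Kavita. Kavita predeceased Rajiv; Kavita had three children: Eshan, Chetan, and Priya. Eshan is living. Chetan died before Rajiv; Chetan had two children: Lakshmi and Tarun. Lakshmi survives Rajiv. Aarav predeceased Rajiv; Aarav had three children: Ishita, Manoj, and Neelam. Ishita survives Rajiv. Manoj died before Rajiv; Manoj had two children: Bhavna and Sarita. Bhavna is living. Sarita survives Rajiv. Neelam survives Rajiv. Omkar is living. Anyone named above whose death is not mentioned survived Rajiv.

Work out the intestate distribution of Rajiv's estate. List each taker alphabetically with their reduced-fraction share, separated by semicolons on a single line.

Hemant, as surviving spouse, takes 2/5.
The remaining 3/5 passes to Rajiv's descendants per stirpes.
The 3/5 is divided into 3 equal shares of 1/5 among Usha, Aarav, Omkar.
Usha predeceased; the 1/5 allotted to Usha's branch passes to Usha's issue by representation.
The 1/5 is divided into 2 equal shares of 1/10 among Jayant, Kavita.
Jayant is living and takes 1/10.
Kavita predeceased; the 1/10 allotted to Kavita's branch passes to Kavita's issue by representation.
The 1/10 is divided into 3 equal shares of 1/30 among Eshan, Chetan, Priya.
Eshan is living and takes 1/30.
Chetan predeceased; the 1/30 allotted to Chetan's branch passes to Chetan's issue by representation.
The 1/30 is divided into 2 equal shares of 1/60 among Lakshmi, Tarun.
Lakshmi is living and takes 1/60.
Tarun is living and takes 1/60.
Priya is living and takes 1/30.
Aarav predeceased; the 1/5 allotted to Aarav's branch passes to Aarav's issue by representation.
The 1/5 is divided into 3 equal shares of 1/15 among Ishita, Manoj, Neelam.
Ishita is living and takes 1/15.
Manoj predeceased; the 1/15 allotted to Manoj's branch passes to Manoj's issue by representation.
The 1/15 is divided into 2 equal shares of 1/30 among Bhavna, Sarita.
Bhavna is living and takes 1/30.
Sarita is living and takes 1/30.
Neelam is living and takes 1/15.
Omkar is living and takes 1/5.

Bhavna 1/30; Eshan 1/30; Hemant 2/5; Ishita 1/15; Jayant 1/10; Lakshmi 1/60; Neelam 1/15; Omkar 1/5; Priya 1/30; Sarita 1/30; Tarun 1/60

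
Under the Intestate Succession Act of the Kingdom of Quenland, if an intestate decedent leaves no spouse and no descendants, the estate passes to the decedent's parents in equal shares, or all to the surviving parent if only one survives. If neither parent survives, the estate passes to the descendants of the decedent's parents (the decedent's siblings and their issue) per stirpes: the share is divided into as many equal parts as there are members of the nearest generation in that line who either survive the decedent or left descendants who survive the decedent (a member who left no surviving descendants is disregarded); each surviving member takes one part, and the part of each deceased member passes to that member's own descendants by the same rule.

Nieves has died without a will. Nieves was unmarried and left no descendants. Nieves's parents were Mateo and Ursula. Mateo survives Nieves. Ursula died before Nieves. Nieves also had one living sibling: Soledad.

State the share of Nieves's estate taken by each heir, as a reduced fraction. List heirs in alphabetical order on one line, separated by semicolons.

Mateo 1

Only one parent, Mateo, survives, so Mateo takes the entire estate. The siblings take nothing because a surviving parent has priority.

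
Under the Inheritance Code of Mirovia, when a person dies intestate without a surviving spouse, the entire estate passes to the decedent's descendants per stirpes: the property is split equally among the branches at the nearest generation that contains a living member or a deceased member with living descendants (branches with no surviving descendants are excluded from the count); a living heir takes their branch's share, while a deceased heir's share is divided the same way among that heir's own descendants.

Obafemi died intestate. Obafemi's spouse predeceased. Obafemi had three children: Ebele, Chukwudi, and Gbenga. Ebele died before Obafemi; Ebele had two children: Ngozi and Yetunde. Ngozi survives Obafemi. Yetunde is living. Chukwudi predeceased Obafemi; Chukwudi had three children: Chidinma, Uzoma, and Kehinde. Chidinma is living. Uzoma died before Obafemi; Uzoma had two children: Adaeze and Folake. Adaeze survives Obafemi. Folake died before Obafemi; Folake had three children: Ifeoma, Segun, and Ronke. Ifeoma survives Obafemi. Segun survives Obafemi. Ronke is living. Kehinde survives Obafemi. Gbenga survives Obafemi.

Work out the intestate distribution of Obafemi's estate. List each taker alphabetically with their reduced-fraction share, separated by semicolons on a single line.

Adaeze 1/18; Chidinma 1/9; Gbenga 1/3; Ifeoma 1/54; Kehinde 1/9; Ngozi 1/6; Ronke 1/54; Segun 1/54; Yetunde 1/6

There is no surviving spouse, so the entire estate passes to Obafemi's descendants per stirpes.
The estate is divided into 3 equal shares of 1/3 among Ebele, Chukwudi, Gbenga.
Ebele predeceased; the 1/3 allotted to Ebele's branch passes to Ebele's issue by representation.
The 1/3 is divided into 2 equal shares of 1/6 among Ngozi, Yetunde.
Ngozi is living and takes 1/6.
Yetunde is living and takes 1/6.
Chukwudi predeceased; the 1/3 allotted to Chukwudi's branch passes to Chukwudi's issue by representation.
The 1/3 is divided into 3 equal shares of 1/9 among Chidinma, Uzoma, Kehinde.
Chidinma is living and takes 1/9.
Uzoma predeceased; the 1/9 allotted to Uzoma's branch passes to Uzoma's issue by representation.
The 1/9 is divided into 2 equal shares of 1/18 among Adaeze, Folake.
Adaeze is living and takes 1/18.
Folake predeceased; the 1/18 allotted to Folake's branch passes to Folake's issue by representation.
The 1/18 is divided into 3 equal shares of 1/54 among Ifeoma, Segun, Ronke.
Ifeoma is living and takes 1/54.
Segun is living and takes 1/54.
Ronke is living and takes 1/54.
Kehinde is living and takes 1/9.
Gbenga is living and takes 1/3.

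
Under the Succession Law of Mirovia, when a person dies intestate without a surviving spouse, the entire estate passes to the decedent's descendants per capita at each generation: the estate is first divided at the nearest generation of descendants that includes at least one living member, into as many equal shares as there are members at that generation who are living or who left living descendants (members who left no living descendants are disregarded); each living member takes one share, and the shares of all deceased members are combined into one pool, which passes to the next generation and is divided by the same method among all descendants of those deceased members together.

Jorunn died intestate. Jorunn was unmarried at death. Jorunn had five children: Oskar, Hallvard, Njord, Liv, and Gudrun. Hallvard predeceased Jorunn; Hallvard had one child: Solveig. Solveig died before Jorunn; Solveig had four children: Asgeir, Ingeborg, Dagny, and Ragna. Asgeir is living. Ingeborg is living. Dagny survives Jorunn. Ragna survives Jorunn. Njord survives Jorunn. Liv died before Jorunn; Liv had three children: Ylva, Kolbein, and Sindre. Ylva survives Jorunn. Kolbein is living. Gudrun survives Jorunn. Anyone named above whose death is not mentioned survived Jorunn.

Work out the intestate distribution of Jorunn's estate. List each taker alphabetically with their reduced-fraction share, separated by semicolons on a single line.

Asgeir 1/40; Dagny 1/40; Gudrun 1/5; Ingeborg 1/40; Kolbein 1/10; Njord 1/5; Oskar 1/5; Ragna 1/40; Sindre 1/10; Ylva 1/10

There is no surviving spouse, so the entire estate passes to Jorunn's descendants per capita at each generation.
At generation 1 (Oskar, Hallvard, Njord, Liv, Gudrun) there are 5 shares of (1)/5 = 1/5 each.
Living: Oskar, Njord, and Gudrun — each takes 1/5.
Deceased: Hallvard and Liv. Their combined 2/5 is pooled and carried to generation 2.
At generation 2 (Solveig, Ylva, Kolbein, Sindre) there are 4 shares of (2/5)/4 = 1/10 each.
Living: Ylva, Kolbein, and Sindre — each takes 1/10.
Deceased: Solveig. That 1/10 share is carried to generation 3.
At generation 3 (Asgeir, Ingeborg, Dagny, Ragna) there are 4 shares of (1/10)/4 = 1/40 each.
Living: Asgeir, Ingeborg, Dagny, and Ragna — each takes 1/40.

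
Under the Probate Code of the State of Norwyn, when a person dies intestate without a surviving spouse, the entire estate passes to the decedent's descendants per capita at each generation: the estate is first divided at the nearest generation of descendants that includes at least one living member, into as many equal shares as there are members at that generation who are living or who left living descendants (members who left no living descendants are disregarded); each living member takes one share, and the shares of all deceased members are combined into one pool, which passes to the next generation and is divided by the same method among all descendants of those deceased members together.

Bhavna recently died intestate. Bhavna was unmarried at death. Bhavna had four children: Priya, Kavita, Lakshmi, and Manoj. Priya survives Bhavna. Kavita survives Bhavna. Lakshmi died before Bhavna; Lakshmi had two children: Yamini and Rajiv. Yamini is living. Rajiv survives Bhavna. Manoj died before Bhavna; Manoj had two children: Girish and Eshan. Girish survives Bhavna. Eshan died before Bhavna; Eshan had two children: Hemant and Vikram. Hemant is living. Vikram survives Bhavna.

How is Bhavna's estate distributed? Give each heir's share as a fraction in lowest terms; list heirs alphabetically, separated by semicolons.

Girish 1/8; Hemant 1/16; Kavita 1/4; Priya 1/4; Rajiv 1/8; Vikram 1/16; Yamini 1/8

There is no surviving spouse, so the entire estate passes to Bhavna's descendants per capita at each generation.
At generation 1 (Priya, Kavita, Lakshmi, Manoj) there are 4 shares of (1)/4 = 1/4 each.
Living: Priya and Kavita — each takes 1/4.
Deceased: Lakshmi and Manoj. Their combined 1/2 is pooled and carried to generation 2.
At generation 2 (Yamini, Rajiv, Girish, Eshan) there are 4 shares of (1/2)/4 = 1/8 each.
Living: Yamini, Rajiv, and Girish — each takes 1/8.
Deceased: Eshan. That 1/8 share is carried to generation 3.
At generation 3 (Hemant, Vikram) there are 2 shares of (1/8)/2 = 1/16 each.
Living: Hemant and Vikram — each takes 1/16.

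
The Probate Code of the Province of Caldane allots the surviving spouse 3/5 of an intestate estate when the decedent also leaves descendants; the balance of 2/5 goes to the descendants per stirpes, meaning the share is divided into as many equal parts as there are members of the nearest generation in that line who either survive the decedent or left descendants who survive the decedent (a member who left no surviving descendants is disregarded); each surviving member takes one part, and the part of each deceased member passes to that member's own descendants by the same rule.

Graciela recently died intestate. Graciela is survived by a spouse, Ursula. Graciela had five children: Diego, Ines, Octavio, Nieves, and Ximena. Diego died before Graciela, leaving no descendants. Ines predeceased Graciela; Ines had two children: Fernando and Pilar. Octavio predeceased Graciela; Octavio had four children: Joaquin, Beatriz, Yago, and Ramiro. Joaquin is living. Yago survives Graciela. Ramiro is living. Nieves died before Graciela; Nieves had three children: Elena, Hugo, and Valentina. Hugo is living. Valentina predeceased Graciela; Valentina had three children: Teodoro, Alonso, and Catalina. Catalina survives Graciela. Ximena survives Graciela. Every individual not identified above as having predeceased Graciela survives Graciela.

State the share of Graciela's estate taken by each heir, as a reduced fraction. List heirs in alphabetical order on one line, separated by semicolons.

Ursula, as surviving spouse, takes 3/5.
The remaining 2/5 passes to Graciela's descendants per stirpes.
Diego left no surviving issue, so that branch lapses and is disregarded.
The 2/5 is divided into 4 equal shares of 1/10 among Ines, Octavio, Nieves, Ximena.
Ines predeceased; the 1/10 allotted to Ines's branch passes to Ines's issue by representation.
The 1/10 is divided into 2 equal shares of 1/20 among Fernando, Pilar.
Fernando is living and takes 1/20.
Pilar is living and takes 1/20.
Octavio predeceased; the 1/10 allotted to Octavio's branch passes to Octavio's issue by representation.
The 1/10 is divided into 4 equal shares of 1/40 among Joaquin, Beatriz, Yago, Ramiro.
Joaquin is living and takes 1/40.
Beatriz is living and takes 1/40.
Yago is living and takes 1/40.
Ramiro is living and takes 1/40.
Nieves predeceased; the 1/10 allotted to Nieves's branch passes to Nieves's issue by representation.
The 1/10 is divided into 3 equal shares of 1/30 among Elena, Hugo, Valentina.
Elena is living and takes 1/30.
Hugo is living and takes 1/30.
Valentina predeceased; the 1/30 allotted to Valentina's branch passes to Valentina's issue by representation.
The 1/30 is divided into 3 equal shares of 1/90 among Teodoro, Alonso, Catalina.
Teodoro is living and takes 1/90.
Alonso is living and takes 1/90.
Catalina is living and takes 1/90.
Ximena is living and takes 1/10.

Alonso 1/90; Beatriz 1/40; Catalina 1/90; Elena 1/30; Fernando 1/20; Hugo 1/30; Joaquin 1/40; Pilar 1/20; Ramiro 1/40; Teodoro 1/90; Ursula 3/5; Ximena 1/10; Yago 1/40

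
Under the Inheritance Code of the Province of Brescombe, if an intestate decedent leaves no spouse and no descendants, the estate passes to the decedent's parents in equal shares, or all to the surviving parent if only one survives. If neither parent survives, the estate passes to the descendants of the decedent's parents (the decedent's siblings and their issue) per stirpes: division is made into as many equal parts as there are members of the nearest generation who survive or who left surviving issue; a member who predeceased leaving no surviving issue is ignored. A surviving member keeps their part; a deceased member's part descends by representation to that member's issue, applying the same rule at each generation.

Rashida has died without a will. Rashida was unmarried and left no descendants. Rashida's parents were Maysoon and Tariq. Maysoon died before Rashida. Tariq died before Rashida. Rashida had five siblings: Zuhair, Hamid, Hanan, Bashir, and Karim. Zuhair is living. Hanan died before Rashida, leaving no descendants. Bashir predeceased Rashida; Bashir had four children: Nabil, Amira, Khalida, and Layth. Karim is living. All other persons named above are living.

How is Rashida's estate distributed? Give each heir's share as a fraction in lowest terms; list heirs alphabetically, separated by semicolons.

Amira 1/16; Hamid 1/4; Karim 1/4; Khalida 1/16; Layth 1/16; Nabil 1/16; Zuhair 1/4

Neither parent survives and there are no descendants, so the estate passes to Rashida's siblings and their issue per stirpes.
Hanan left no surviving issue, so that branch lapses and is disregarded.
The estate is divided into 4 equal shares of 1/4 among Zuhair, Hamid, Bashir, Karim.
Zuhair is living and takes 1/4.
Hamid is living and takes 1/4.
Bashir predeceased; the 1/4 allotted to Bashir's branch passes to Bashir's issue by representation.
The 1/4 is divided into 4 equal shares of 1/16 among Nabil, Amira, Khalida, Layth.
Nabil is living and takes 1/16.
Amira is living and takes 1/16.
Khalida is living and takes 1/16.
Layth is living and takes 1/16.
Karim is living and takes 1/4.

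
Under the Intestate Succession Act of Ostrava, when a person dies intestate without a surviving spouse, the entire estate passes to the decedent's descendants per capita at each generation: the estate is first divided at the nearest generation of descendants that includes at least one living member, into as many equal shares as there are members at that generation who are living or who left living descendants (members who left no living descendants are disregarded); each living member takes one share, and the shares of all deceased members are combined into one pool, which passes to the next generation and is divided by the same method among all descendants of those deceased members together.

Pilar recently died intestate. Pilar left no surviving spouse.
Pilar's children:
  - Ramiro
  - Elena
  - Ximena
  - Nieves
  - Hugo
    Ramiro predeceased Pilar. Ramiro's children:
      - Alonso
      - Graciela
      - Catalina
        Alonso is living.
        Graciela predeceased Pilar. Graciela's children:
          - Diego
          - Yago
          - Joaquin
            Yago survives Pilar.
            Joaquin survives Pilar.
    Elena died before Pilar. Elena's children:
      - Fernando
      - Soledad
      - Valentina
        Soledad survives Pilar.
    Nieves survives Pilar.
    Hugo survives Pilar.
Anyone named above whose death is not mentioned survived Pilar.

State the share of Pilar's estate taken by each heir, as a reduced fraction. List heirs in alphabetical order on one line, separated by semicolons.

Alonso 1/15; Catalina 1/15; Diego 1/45; Fernando 1/15; Hugo 1/5; Joaquin 1/45; Nieves 1/5; Soledad 1/15; Valentina 1/15; Ximena 1/5; Yago 1/45

There is no surviving spouse, so the entire estate passes to Pilar's descendants per capita at each generation.
At generation 1 (Ramiro, Elena, Ximena, Nieves, Hugo) there are 5 shares of (1)/5 = 1/5 each.
Living: Ximena, Nieves, and Hugo — each takes 1/5.
Deceased: Ramiro and Elena. Their combined 2/5 is pooled and carried to generation 2.
At generation 2 (Alonso, Graciela, Catalina, Fernando, Soledad, Valentina) there are 6 shares of (2/5)/6 = 1/15 each.
Living: Alonso, Catalina, Fernando, Soledad, and Valentina — each takes 1/15.
Deceased: Graciela. That 1/15 share is carried to generation 3.
At generation 3 (Diego, Yago, Joaquin) there are 3 shares of (1/15)/3 = 1/45 each.
Living: Diego, Yago, and Joaquin — each takes 1/45.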